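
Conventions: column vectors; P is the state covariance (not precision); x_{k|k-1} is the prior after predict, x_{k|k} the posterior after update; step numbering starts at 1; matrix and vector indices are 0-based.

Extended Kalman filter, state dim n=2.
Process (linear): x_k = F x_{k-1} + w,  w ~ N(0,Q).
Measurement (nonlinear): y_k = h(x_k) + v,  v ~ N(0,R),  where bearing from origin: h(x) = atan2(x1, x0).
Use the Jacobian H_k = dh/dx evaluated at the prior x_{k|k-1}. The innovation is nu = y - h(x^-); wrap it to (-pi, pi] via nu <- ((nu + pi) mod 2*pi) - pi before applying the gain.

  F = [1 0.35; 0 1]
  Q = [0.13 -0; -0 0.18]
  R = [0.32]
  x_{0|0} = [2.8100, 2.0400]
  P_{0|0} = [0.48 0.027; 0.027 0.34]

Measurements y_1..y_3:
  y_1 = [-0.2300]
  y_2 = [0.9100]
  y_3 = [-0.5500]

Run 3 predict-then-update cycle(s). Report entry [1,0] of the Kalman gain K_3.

step 1: x^-=[3.5240, 2.0400]  P^-=[0.6705 0.1460; 0.1460 0.5200]  H_jac=[-0.1230 0.2125]  S=[0.3460]  K=[-0.1488; 0.2675]  nu=[-0.7548]  x^+=[3.6363, 1.8381]  P^+=[0.6629 0.1598; 0.1598 0.4952]
step 2: x^-=[4.2796, 1.8381]  P^-=[0.9654 0.3331; 0.3331 0.6752]  H_jac=[-0.0847 0.1973]  S=[0.3421]  K=[-0.0470; 0.3069]  nu=[0.5043]  x^+=[4.2559, 1.9929]  P^+=[0.9646 0.3380; 0.3380 0.6430]
step 3: x^-=[4.9534, 1.9929]  P^-=[1.4100 0.5631; 0.5631 0.8230]  H_jac=[-0.0699 0.1738]  S=[0.3381]  K=[-0.0022; 0.3066]  nu=[-0.9325]  x^+=[4.9554, 1.7070]  P^+=[1.4100 0.5633; 0.5633 0.7912]

K[1,0] = 0.3066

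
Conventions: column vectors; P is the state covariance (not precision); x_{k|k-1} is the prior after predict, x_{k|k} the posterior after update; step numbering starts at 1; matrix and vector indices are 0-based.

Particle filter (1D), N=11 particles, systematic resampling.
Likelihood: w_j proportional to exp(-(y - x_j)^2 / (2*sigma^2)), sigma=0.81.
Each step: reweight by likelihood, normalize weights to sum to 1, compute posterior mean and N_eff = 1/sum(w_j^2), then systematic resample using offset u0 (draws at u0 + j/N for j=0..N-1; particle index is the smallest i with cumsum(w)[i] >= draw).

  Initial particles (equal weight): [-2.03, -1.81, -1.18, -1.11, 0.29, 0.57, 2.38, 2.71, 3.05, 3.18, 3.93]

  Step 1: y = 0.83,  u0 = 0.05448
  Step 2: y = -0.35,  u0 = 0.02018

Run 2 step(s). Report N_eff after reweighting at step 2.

N_eff = 9.7377

step 1: w=[0.0009, 0.0023, 0.0216, 0.0267, 0.3765, 0.4465, 0.0753, 0.0318, 0.0110, 0.0070, 0.0003]  mean=0.6249  Neff=2.8641  idx=[4, 4, 4, 4, 4, 5, 5, 5, 5, 5, 7]
step 2: w=[0.1165, 0.1165, 0.1165, 0.1165, 0.1165, 0.0835, 0.0835, 0.0835, 0.0835, 0.0835, 0.0001]  mean=0.4072  Neff=9.7377  idx=[0, 0, 1, 2, 3, 4, 4, 5, 6, 8, 9]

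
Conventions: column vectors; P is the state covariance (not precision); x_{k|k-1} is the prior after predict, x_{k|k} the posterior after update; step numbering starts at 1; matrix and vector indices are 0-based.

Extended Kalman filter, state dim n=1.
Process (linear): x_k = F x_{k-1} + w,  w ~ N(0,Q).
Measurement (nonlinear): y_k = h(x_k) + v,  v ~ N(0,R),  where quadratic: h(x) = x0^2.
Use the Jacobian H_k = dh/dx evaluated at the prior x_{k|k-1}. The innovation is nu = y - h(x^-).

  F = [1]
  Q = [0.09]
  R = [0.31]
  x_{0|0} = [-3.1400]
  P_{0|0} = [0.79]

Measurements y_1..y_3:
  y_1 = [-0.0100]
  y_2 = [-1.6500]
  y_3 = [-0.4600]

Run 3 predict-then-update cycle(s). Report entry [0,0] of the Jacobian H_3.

H_jac[0,0] = -1.1707

step 1: x^-=[-3.1400]  P^-=[0.8800]  H_jac=[-6.2800]  S=[35.0158]  K=[-0.1578]  nu=[-9.8696]  x^+=[-1.5823]  P^+=[0.0078]
step 2: x^-=[-1.5823]  P^-=[0.0978]  H_jac=[-3.1646]  S=[1.2894]  K=[-0.2400]  nu=[-4.1537]  x^+=[-0.5853]  P^+=[0.0235]
step 3: x^-=[-0.5853]  P^-=[0.1135]  H_jac=[-1.1707]  S=[0.4656]  K=[-0.2854]  nu=[-0.8026]  x^+=[-0.3563]  P^+=[0.0756]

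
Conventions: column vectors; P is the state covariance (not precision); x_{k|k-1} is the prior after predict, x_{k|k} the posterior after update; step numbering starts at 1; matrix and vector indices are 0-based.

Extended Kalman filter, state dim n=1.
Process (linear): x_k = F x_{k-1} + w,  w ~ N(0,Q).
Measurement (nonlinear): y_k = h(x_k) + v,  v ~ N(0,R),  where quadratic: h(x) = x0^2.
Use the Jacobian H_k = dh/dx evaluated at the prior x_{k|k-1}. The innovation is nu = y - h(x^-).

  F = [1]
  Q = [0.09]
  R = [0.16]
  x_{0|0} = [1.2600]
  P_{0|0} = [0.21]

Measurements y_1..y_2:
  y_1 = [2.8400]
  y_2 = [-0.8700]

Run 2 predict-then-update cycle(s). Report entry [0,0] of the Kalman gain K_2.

step 1: x^-=[1.2600]  P^-=[0.3000]  H_jac=[2.5200]  S=[2.0651]  K=[0.3661]  nu=[1.2524]  x^+=[1.7185]  P^+=[0.0232]
step 2: x^-=[1.7185]  P^-=[0.1132]  H_jac=[3.4370]  S=[1.4977]  K=[0.2599]  nu=[-3.8232]  x^+=[0.7249]  P^+=[0.0121]

K[0,0] = 0.2599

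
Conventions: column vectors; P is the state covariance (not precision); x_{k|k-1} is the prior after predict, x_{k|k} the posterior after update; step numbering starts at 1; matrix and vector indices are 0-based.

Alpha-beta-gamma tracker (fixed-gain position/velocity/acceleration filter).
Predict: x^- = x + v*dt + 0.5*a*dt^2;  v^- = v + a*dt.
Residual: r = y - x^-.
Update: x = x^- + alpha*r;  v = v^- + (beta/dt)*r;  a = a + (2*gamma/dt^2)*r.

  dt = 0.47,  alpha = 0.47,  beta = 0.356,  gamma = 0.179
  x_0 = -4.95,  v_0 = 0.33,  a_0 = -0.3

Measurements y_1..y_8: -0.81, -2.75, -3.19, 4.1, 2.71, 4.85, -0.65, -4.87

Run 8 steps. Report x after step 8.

step 1: x_pred=-4.8280  r=4.0180  x^+=-2.9396  v^+=3.2324  a^+=6.2118
step 2: x_pred=-0.7342  r=-2.0158  x^+=-1.6816  v^+=4.6251  a^+=2.9449
step 3: x_pred=0.8175  r=-4.0075  x^+=-1.0661  v^+=2.9738  a^+=-3.5497
step 4: x_pred=-0.0604  r=4.1604  x^+=1.8950  v^+=4.4568  a^+=3.1928
step 5: x_pred=4.3423  r=-1.6323  x^+=3.5751  v^+=4.7210  a^+=0.5475
step 6: x_pred=5.8545  r=-1.0045  x^+=5.3824  v^+=4.2175  a^+=-1.0804
step 7: x_pred=7.2452  r=-7.8952  x^+=3.5345  v^+=-2.2705  a^+=-13.8758
step 8: x_pred=0.9347  r=-5.8047  x^+=-1.7935  v^+=-13.1890  a^+=-23.2832

x_post = -1.7935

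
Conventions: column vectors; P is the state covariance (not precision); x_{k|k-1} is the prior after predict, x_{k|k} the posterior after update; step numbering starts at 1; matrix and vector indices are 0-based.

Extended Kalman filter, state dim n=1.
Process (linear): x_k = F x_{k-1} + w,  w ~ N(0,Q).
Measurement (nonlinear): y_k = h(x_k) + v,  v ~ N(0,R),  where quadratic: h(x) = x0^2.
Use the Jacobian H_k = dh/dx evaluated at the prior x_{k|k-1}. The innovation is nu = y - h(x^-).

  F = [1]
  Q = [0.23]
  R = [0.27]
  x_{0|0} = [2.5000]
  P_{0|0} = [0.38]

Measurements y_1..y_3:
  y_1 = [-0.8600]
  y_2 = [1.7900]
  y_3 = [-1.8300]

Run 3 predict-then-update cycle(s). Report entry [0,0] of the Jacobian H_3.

step 1: x^-=[2.5000]  P^-=[0.6100]  H_jac=[5.0000]  S=[15.5200]  K=[0.1965]  nu=[-7.1100]  x^+=[1.1027]  P^+=[0.0106]
step 2: x^-=[1.1027]  P^-=[0.2406]  H_jac=[2.2055]  S=[1.4404]  K=[0.3684]  nu=[0.5740]  x^+=[1.3142]  P^+=[0.0451]
step 3: x^-=[1.3142]  P^-=[0.2751]  H_jac=[2.6284]  S=[2.1706]  K=[0.3331]  nu=[-3.5571]  x^+=[0.1292]  P^+=[0.0342]

H_jac[0,0] = 2.6284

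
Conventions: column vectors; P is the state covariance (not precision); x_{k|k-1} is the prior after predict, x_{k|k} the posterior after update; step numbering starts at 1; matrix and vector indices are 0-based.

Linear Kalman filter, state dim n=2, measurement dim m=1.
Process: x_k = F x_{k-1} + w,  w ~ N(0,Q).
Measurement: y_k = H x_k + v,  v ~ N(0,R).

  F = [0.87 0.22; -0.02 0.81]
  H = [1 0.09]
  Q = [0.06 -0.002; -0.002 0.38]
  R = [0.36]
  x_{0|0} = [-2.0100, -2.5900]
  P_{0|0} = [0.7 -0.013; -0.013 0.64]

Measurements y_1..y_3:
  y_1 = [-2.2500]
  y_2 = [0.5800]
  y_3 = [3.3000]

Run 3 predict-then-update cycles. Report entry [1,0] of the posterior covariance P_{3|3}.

P_post[1,0] = 0.0716

step 1: x^-=[-2.3185, -2.0577]  P^-=[0.6158 0.0908; 0.0908 0.8006]  S=[0.9987]  K=[0.6248; 0.1630]  nu=[0.2537]  x^+=[-2.1600, -2.0163]  P^+=[0.2259 -0.0110; -0.0110 0.7741]
step 2: x^-=[-2.3228, -1.5900]  P^-=[0.2643 0.1243; 0.1243 0.8883]  S=[0.6538]  K=[0.4213; 0.3124]  nu=[3.0459]  x^+=[-1.0396, -0.6385]  P^+=[0.1482 0.0383; 0.0383 0.8245]
step 3: x^-=[-1.0449, -0.4964]  P^-=[0.2267 0.1691; 0.1691 0.9198]  S=[0.6246]  K=[0.3874; 0.4033]  nu=[4.3896]  x^+=[0.6555, 1.2740]  P^+=[0.1330 0.0716; 0.0716 0.8182]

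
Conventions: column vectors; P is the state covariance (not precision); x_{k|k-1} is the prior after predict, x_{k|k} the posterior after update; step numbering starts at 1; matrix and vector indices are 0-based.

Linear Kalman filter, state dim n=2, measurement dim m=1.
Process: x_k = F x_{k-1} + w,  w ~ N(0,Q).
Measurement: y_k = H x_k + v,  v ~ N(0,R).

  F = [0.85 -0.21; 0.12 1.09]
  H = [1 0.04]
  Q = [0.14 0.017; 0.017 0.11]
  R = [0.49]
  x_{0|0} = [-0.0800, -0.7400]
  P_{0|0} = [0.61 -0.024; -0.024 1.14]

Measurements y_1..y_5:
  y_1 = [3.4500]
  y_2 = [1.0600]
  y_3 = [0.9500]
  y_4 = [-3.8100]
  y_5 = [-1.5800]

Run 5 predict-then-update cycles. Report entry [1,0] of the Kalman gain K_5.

step 1: x^-=[0.0874, -0.8162]  P^-=[0.6396 -0.2034; -0.2034 1.4669]  S=[1.1156]  K=[0.5660; -0.1297]  nu=[3.3952]  x^+=[2.0090, -1.2565]  P^+=[0.2822 -0.1215; -0.1215 1.4482]
step 2: x^-=[1.9716, -1.1285]  P^-=[0.4511 -0.3952; -0.3952 1.8029]  S=[0.9124]  K=[0.4771; -0.3541]  nu=[-0.8664]  x^+=[1.5582, -0.8217]  P^+=[0.2434 -0.2410; -0.2410 1.6885]
step 3: x^-=[1.4970, -0.7087]  P^-=[0.4764 -0.5619; -0.5619 2.0565]  S=[0.9247]  K=[0.4909; -0.5187]  nu=[-0.5187]  x^+=[1.2424, -0.4397]  P^+=[0.2536 -0.3265; -0.3265 1.8077]
step 4: x^-=[1.1484, -0.3301]  P^-=[0.5195 -0.6652; -0.6652 2.1760]  S=[0.9598]  K=[0.5135; -0.6024]  nu=[-4.9452]  x^+=[-1.3912, 2.6487]  P^+=[0.2664 -0.3683; -0.3683 1.8277]
step 5: x^-=[-1.7387, 2.7202]  P^-=[0.5445 -0.7061; -0.7061 2.1890]  S=[0.9815]  K=[0.5260; -0.6302]  nu=[0.0499]  x^+=[-1.7125, 2.6887]  P^+=[0.2730 -0.3808; -0.3808 1.7992]

K[1,0] = -0.6302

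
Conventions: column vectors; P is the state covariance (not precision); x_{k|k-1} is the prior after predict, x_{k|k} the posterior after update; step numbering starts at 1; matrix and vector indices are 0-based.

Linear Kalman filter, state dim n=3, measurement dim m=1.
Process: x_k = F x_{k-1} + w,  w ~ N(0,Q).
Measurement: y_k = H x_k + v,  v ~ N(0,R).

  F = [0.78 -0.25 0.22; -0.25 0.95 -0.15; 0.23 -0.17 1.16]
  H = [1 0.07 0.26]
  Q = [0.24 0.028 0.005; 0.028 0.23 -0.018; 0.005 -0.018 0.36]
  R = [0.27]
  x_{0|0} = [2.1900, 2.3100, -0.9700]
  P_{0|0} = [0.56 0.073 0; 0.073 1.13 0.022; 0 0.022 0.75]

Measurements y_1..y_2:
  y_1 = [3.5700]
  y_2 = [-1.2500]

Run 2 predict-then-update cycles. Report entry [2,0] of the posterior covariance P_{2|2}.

step 1: x^-=[0.9173, 1.7925, -1.0142]  P^-=[0.6567 -0.3102 0.3238; -0.3102 1.2608 -0.3193; 0.3238 -0.3193 1.4171]  S=[1.1420]  K=[0.6298; -0.2671; 0.5866]  nu=[2.7909]  x^+=[2.6749, 1.0471, 0.6229]  P^+=[0.2038 -0.1182 -0.0981; -0.1182 1.1793 -0.1404; -0.0981 -0.1404 1.0241]
step 2: x^-=[1.9617, 0.2326, 1.1598]  P^-=[0.5151 -0.4383 0.3278; -0.4383 1.4189 -0.5557; 0.3278 -0.5557 1.7952]  S=[1.0023]  K=[0.5684; -0.4824; 0.7539]  nu=[-3.5295]  x^+=[-0.0444, 1.9350, -1.5011]  P^+=[0.1913 -0.1635 -0.1017; -0.1635 1.1857 -0.1912; -0.1017 -0.1912 1.2256]

P_post[2,0] = -0.1017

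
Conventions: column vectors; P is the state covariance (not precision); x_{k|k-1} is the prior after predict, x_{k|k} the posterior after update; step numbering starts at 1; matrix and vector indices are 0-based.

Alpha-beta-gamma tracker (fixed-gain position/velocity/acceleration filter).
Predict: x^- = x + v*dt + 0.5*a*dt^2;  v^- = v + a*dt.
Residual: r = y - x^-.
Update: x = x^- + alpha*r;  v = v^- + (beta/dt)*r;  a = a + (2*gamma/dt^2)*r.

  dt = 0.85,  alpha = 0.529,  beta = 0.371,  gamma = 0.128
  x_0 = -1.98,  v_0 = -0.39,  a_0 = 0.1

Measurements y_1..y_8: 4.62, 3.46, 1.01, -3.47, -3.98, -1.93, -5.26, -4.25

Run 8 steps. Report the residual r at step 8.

step 1: x_pred=-2.2754  r=6.8954  x^+=1.3723  v^+=2.7046  a^+=2.5432
step 2: x_pred=4.5899  r=-1.1299  x^+=3.9922  v^+=4.3732  a^+=2.1428
step 3: x_pred=8.4835  r=-7.4735  x^+=4.5300  v^+=2.9326  a^+=-0.5052
step 4: x_pred=6.8402  r=-10.3102  x^+=1.3861  v^+=-1.9969  a^+=-4.1584
step 5: x_pred=-1.8135  r=-2.1665  x^+=-2.9596  v^+=-6.4772  a^+=-4.9260
step 6: x_pred=-10.2447  r=8.3147  x^+=-5.8462  v^+=-7.0352  a^+=-1.9799
step 7: x_pred=-12.5414  r=7.2814  x^+=-8.6895  v^+=-5.5400  a^+=0.6000
step 8: x_pred=-13.1818  r=8.9318  x^+=-8.4569  v^+=-1.1315  a^+=3.7648

resid = 8.9318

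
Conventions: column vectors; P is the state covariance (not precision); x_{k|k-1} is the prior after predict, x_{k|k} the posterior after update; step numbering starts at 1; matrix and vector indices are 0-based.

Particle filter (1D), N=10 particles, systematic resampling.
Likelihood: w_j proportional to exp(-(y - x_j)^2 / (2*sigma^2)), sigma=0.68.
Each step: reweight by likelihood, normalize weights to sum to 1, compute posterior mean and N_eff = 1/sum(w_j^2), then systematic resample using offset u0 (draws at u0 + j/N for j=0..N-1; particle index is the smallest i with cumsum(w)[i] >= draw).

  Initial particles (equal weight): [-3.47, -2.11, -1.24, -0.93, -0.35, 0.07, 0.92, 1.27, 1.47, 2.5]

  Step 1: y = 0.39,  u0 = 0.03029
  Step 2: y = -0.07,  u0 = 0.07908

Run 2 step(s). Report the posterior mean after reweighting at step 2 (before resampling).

post_mean = 0.0126

step 1: w=[0.0000, 0.0004, 0.0181, 0.0487, 0.1773, 0.2869, 0.2365, 0.1387, 0.0908, 0.0026]  mean=0.4232  Neff=5.0032  idx=[3, 4, 4, 5, 5, 5, 6, 6, 7, 8]
step 2: w=[0.0732, 0.1497, 0.1497, 0.1595, 0.1595, 0.1595, 0.0565, 0.0565, 0.0234, 0.0125]  mean=0.0126  Neff=7.4854  idx=[1, 1, 2, 3, 3, 4, 4, 5, 6, 8]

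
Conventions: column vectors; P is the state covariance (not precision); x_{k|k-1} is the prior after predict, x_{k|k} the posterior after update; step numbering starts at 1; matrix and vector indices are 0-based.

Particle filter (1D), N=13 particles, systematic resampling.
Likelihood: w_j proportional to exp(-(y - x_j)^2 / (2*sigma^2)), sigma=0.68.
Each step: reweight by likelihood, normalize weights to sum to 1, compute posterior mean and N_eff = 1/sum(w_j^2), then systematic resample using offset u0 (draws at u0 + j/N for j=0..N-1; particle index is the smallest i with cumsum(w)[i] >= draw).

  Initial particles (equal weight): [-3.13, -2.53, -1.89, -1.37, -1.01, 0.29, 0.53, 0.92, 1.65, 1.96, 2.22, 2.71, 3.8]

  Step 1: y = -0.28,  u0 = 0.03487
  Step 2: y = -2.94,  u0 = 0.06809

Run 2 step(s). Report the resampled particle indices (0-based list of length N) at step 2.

step 1: w=[0.0001, 0.0018, 0.0260, 0.1186, 0.2408, 0.3016, 0.2108, 0.0903, 0.0076, 0.0019, 0.0005, 0.0000, 0.0000]  mean=-0.1598  Neff=4.6222  idx=[3, 3, 4, 4, 4, 5, 5, 5, 5, 6, 6, 6, 7]
step 2: w=[0.3612, 0.3612, 0.0925, 0.0925, 0.0925, 0.0001, 0.0001, 0.0001, 0.0001, 0.0000, 0.0000, 0.0000, 0.0000]  mean=-1.2696  Neff=3.4903  idx=[0, 0, 0, 0, 1, 1, 1, 1, 1, 2, 3, 4, 4]

resampled_idx = [0, 0, 0, 0, 1, 1, 1, 1, 1, 2, 3, 4, 4]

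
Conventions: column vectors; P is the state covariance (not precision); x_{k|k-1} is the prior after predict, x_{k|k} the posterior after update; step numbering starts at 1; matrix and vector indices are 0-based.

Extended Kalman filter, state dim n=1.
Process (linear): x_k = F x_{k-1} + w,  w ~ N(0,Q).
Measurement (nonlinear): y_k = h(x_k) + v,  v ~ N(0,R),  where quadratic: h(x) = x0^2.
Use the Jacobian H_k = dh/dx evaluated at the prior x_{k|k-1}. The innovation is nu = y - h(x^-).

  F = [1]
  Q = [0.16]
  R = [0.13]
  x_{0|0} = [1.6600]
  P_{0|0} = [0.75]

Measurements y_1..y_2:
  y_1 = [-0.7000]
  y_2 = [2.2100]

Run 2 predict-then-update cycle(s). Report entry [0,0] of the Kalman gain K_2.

K[0,0] = 0.5366

step 1: x^-=[1.6600]  P^-=[0.9100]  H_jac=[3.3200]  S=[10.1604]  K=[0.2974]  nu=[-3.4556]  x^+=[0.6325]  P^+=[0.0116]
step 2: x^-=[0.6325]  P^-=[0.1716]  H_jac=[1.2649]  S=[0.4046]  K=[0.5366]  nu=[1.8100]  x^+=[1.6037]  P^+=[0.0551]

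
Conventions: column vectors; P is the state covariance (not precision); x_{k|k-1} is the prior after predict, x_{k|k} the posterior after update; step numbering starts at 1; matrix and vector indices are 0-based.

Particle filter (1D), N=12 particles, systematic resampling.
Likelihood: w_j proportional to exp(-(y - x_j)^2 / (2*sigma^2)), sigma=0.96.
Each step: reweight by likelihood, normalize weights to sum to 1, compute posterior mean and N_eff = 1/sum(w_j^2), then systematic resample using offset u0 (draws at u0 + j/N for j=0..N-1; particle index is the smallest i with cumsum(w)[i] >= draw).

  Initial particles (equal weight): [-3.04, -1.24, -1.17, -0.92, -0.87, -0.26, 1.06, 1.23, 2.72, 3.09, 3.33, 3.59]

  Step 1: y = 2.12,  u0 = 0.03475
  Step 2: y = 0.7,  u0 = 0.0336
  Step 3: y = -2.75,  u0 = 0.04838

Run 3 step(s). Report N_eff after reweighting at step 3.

N_eff = 9.9043

step 1: w=[0.0000, 0.0006, 0.0008, 0.0019, 0.0023, 0.0134, 0.1578, 0.1889, 0.2388, 0.1743, 0.1312, 0.0899]  mean=2.3383  Neff=5.7643  idx=[6, 6, 7, 7, 8, 8, 8, 9, 9, 10, 10, 11]
step 2: w=[0.2297, 0.2297, 0.2116, 0.2116, 0.0269, 0.0269, 0.0269, 0.0111, 0.0111, 0.0058, 0.0058, 0.0027]  mean=1.3442  Neff=5.0598  idx=[0, 0, 0, 1, 1, 1, 2, 2, 3, 3, 3, 6]
step 3: w=[0.1185, 0.1185, 0.1185, 0.1185, 0.1185, 0.1185, 0.0578, 0.0578, 0.0578, 0.0578, 0.0578, 0.0000]  mean=1.1092  Neff=9.9043  idx=[0, 1, 1, 2, 3, 3, 4, 5, 6, 7, 8, 10]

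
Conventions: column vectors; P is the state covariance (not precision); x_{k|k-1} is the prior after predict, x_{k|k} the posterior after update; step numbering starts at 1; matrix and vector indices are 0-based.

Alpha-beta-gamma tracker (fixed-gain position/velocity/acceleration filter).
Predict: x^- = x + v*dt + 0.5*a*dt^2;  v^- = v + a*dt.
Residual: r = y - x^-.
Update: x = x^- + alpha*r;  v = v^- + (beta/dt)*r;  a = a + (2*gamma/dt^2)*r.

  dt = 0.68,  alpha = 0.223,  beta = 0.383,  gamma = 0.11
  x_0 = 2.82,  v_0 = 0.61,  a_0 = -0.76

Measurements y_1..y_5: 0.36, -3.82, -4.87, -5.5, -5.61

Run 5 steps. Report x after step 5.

step 1: x_pred=3.0591  r=-2.6991  x^+=2.4572  v^+=-1.4270  a^+=-2.0442
step 2: x_pred=1.0142  r=-4.8342  x^+=-0.0638  v^+=-5.5399  a^+=-4.3442
step 3: x_pred=-4.8353  r=-0.0347  x^+=-4.8430  v^+=-8.5134  a^+=-4.3607
step 4: x_pred=-11.6404  r=6.1404  x^+=-10.2711  v^+=-8.0202  a^+=-1.4392
step 5: x_pred=-16.0576  r=10.4476  x^+=-13.7278  v^+=-3.1145  a^+=3.5315

x_post = -13.7278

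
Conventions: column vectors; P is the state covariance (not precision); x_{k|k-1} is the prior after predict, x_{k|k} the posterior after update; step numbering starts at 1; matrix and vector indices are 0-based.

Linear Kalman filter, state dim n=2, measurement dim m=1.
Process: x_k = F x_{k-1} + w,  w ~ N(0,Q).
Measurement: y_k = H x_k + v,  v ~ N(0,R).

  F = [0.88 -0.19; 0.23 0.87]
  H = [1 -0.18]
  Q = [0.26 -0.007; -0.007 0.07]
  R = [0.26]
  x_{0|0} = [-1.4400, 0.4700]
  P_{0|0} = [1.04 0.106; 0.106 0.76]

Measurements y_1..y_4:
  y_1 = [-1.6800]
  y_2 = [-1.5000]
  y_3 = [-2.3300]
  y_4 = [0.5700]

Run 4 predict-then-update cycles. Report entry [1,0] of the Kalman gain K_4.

step 1: x^-=[-1.3565, 0.0777]  P^-=[1.0574 0.1544; 0.1544 0.7427]  S=[1.2858]  K=[0.8007; 0.0161]  nu=[-0.3095]  x^+=[-1.6043, 0.0727]  P^+=[0.2330 0.1378; 0.1378 0.7423]
step 2: x^-=[-1.4256, -0.3057]  P^-=[0.4211 0.0169; 0.0169 0.6994]  S=[0.6977]  K=[0.5992; -0.1562]  nu=[-0.1294]  x^+=[-1.5032, -0.2855]  P^+=[0.1706 0.0822; 0.0822 0.6823]
step 3: x^-=[-1.2685, -0.5941]  P^-=[0.3893 -0.0259; -0.0259 0.6284]  S=[0.6789]  K=[0.5802; -0.2048]  nu=[-1.1684]  x^+=[-1.9464, -0.3549]  P^+=[0.1607 0.0548; 0.0548 0.5999]
step 4: x^-=[-1.6454, -0.7564]  P^-=[0.3878 -0.0341; -0.0341 0.5545]  S=[0.6780]  K=[0.5810; -0.1975]  nu=[2.0793]  x^+=[-0.4374, -1.1671]  P^+=[0.1589 0.0437; 0.0437 0.5280]

K[1,0] = -0.1975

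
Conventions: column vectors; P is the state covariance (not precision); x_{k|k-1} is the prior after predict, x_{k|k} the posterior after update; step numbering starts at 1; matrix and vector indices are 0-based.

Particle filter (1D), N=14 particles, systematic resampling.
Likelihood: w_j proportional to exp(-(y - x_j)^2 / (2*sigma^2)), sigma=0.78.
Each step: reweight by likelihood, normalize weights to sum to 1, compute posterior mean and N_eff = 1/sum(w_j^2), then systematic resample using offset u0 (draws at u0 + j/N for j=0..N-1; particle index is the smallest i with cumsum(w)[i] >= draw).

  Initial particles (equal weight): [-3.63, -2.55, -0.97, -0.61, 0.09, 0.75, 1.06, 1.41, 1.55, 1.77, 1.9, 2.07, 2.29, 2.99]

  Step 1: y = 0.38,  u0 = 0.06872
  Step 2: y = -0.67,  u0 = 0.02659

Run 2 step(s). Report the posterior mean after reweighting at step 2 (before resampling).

post_mean = -0.0897

step 1: w=[0.0000, 0.0002, 0.0505, 0.1009, 0.2107, 0.2018, 0.1544, 0.0944, 0.0733, 0.0462, 0.0338, 0.0216, 0.0113, 0.0008]  mean=0.6887  Neff=7.1490  idx=[3, 3, 4, 4, 4, 5, 5, 6, 6, 6, 7, 8, 9, 12]
step 2: w=[0.2190, 0.2190, 0.1367, 0.1367, 0.1367, 0.0419, 0.0419, 0.0188, 0.0188, 0.0188, 0.0063, 0.0038, 0.0016, 0.0002]  mean=-0.0897  Neff=6.3864  idx=[0, 0, 0, 1, 1, 1, 2, 2, 3, 3, 4, 4, 5, 8]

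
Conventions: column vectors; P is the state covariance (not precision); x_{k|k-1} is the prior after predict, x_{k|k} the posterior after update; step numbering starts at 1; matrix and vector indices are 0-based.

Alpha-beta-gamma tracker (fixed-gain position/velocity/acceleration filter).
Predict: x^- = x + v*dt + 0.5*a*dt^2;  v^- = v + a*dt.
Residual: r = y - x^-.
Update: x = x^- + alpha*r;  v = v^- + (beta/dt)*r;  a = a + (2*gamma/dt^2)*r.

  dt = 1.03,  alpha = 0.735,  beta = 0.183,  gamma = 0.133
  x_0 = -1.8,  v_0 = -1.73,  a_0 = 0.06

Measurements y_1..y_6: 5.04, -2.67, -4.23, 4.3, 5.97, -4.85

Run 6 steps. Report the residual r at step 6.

resid = -14.1671

step 1: x_pred=-3.5501  r=8.5901  x^+=2.7636  v^+=-0.1420  a^+=2.2138
step 2: x_pred=3.7917  r=-6.4617  x^+=-0.9577  v^+=0.9902  a^+=0.5937
step 3: x_pred=0.3771  r=-4.6071  x^+=-3.0091  v^+=0.7831  a^+=-0.5615
step 4: x_pred=-2.5004  r=6.8004  x^+=2.4979  v^+=1.4130  a^+=1.1436
step 5: x_pred=4.5599  r=1.4101  x^+=5.5963  v^+=2.8414  a^+=1.4971
step 6: x_pred=9.3171  r=-14.1671  x^+=-1.0957  v^+=1.8664  a^+=-2.0550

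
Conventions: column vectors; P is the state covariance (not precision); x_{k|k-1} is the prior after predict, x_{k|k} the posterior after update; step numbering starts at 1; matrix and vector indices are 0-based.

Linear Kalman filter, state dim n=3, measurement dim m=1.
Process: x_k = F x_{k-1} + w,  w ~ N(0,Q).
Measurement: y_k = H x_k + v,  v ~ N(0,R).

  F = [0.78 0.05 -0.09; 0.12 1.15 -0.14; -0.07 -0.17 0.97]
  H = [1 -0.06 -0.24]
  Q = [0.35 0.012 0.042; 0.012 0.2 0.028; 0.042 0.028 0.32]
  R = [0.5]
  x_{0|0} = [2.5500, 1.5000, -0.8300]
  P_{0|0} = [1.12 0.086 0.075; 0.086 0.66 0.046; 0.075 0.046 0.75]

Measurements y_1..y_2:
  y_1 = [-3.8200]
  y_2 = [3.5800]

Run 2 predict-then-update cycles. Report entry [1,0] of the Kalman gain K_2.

K[1,0] = 0.1913

step 1: x^-=[2.1387, 2.1472, -1.2386]  P^-=[1.0349 0.2278 -0.0418; 0.2278 1.1101 -0.1591; -0.0418 -0.1591 1.0269]  S=[1.5862]  K=[0.6502; 0.1257; -0.1757]  nu=[-6.1271]  x^+=[-1.8449, 1.3770, -0.1620]  P^+=[0.3644 0.0982 0.1394; 0.0982 1.0850 -0.1241; 0.1394 -0.1241 0.9780]
step 2: x^-=[-1.3556, 1.3849, -0.2621]  P^-=[0.5716 0.2065 0.0126; 0.2065 1.7217 -0.4536; 0.0126 -0.4536 1.2976]  S=[1.1086]  K=[0.5017; 0.1913; -0.2450]  nu=[4.9557]  x^+=[1.1305, 2.3327, -1.4763]  P^+=[0.2926 0.1001 0.1488; 0.1001 1.6812 -0.4017; 0.1488 -0.4017 1.2311]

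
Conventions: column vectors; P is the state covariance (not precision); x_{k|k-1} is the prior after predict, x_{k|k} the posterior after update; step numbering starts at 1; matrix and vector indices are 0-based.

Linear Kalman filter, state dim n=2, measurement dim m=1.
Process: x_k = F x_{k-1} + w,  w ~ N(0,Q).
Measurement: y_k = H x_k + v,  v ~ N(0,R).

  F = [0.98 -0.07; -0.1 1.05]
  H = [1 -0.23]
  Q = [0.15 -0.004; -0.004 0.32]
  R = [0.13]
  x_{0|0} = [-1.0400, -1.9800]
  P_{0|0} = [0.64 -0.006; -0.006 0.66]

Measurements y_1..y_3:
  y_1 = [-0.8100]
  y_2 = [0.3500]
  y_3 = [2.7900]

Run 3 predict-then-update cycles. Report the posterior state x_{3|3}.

step 1: x^-=[-0.8806, -1.9750]  P^-=[0.7687 -0.1214; -0.1214 1.0553]  S=[1.0104]  K=[0.7884; -0.3604]  nu=[-0.3837]  x^+=[-1.1831, -1.8367]  P^+=[0.1406 0.1657; 0.1657 0.9241]
step 2: x^-=[-1.0309, -1.8103]  P^-=[0.2668 0.0859; 0.0859 1.3054]  S=[0.4264]  K=[0.5795; -0.5026]  nu=[0.9645]  x^+=[-0.4719, -2.2950]  P^+=[0.1237 0.2101; 0.2101 1.1977]
step 3: x^-=[-0.3019, -2.3626]  P^-=[0.2458 0.1135; 0.1135 1.5976]  S=[0.4081]  K=[0.5383; -0.6222]  nu=[2.5485]  x^+=[1.0701, -3.9481]  P^+=[0.1275 0.2502; 0.2502 1.4396]

x_post = [1.0701, -3.9481]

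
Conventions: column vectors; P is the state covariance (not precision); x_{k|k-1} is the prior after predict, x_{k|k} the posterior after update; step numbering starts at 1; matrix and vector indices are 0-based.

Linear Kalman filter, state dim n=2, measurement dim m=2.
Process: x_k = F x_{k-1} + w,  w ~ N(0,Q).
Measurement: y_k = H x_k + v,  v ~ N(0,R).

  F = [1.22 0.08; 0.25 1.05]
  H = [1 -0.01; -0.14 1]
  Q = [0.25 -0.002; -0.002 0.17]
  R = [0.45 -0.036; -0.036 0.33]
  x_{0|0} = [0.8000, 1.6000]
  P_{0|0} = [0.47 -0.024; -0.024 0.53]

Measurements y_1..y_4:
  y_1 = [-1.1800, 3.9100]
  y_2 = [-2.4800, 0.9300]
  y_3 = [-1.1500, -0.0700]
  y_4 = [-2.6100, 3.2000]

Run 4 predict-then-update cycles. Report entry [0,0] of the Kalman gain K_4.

step 1: x^-=[1.1040, 1.8800]  P^-=[0.9483 0.1546; 0.1546 0.7711]  S=[1.3952 -0.0216; -0.0216 1.0764]  K=[0.6791 0.0340; 0.1161 0.6986]  nu=[-2.2652, 2.1846]  x^+=[-0.3600, 3.1431]  P^+=[0.3046 0.0294; 0.0294 0.2305]
step 2: x^-=[-0.1877, 3.2102]  P^-=[0.7107 0.1485; 0.1485 0.4586]  S=[1.1577 0.0087; 0.0087 0.7609]  K=[0.6121 0.0575; 0.1200 0.5740]  nu=[-2.2602, -2.3065]  x^+=[-1.7038, 1.6150]  P^+=[0.2737 0.0353; 0.0353 0.1900]
step 3: x^-=[-1.9495, 1.2698]  P^-=[0.6655 0.1433; 0.1433 0.4151]  S=[1.1127 0.0102; 0.0102 0.7180]  K=[0.5963 0.0614; 0.1200 0.5485]  nu=[0.8122, -1.6128]  x^+=[-1.5642, 0.4828]  P^+=[0.2665 0.0361; 0.0361 0.1817]
step 4: x^-=[-1.8697, 0.1159]  P^-=[0.6548 0.1415; 0.1415 0.4060]  S=[1.1020 0.0100; 0.0100 0.7092]  K=[0.5924 0.0619; 0.1198 0.5428]  nu=[-0.7392, 2.8224]  x^+=[-2.1327, 1.5594]  P^+=[0.2647 0.0362; 0.0362 0.1799]

K[0,0] = 0.5924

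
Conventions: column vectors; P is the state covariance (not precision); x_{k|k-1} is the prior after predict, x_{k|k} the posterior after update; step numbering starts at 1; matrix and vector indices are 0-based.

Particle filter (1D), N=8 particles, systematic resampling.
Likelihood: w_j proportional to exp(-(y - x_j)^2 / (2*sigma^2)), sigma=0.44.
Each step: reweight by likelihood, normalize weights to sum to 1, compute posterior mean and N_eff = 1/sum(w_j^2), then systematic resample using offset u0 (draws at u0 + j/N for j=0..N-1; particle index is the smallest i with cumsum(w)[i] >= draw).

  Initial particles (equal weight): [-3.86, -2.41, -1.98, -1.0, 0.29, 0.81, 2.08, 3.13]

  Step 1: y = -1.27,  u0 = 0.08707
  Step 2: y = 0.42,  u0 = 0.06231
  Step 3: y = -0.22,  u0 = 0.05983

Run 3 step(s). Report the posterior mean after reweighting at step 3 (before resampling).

post_mean = -1.0000

step 1: w=[0.0000, 0.0307, 0.2392, 0.7285, 0.0016, 0.0000, 0.0000, 0.0000]  mean=-1.2755  Neff=1.6982  idx=[2, 2, 3, 3, 3, 3, 3, 3]
step 2: w=[0.0000, 0.0000, 0.1667, 0.1667, 0.1667, 0.1667, 0.1667, 0.1667]  mean=-1.0000  Neff=6.0003  idx=[2, 3, 3, 4, 5, 6, 6, 7]
step 3: w=[0.1250, 0.1250, 0.1250, 0.1250, 0.1250, 0.1250, 0.1250, 0.1250]  mean=-1.0000  Neff=8.0000  idx=[0, 1, 2, 3, 4, 5, 6, 7]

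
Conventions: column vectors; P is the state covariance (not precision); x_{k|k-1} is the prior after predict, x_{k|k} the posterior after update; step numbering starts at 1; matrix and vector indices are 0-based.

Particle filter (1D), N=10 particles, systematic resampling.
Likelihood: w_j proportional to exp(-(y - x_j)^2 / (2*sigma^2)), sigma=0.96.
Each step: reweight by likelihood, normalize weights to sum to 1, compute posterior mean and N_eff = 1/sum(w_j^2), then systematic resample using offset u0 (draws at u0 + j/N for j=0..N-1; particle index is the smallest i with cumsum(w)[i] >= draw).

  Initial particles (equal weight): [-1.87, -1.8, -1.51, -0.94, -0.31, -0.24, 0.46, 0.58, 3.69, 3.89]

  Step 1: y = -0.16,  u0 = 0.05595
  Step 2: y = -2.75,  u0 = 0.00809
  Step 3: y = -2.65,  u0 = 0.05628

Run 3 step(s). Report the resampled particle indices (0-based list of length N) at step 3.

step 1: w=[0.0404, 0.0459, 0.0734, 0.1419, 0.1949, 0.1966, 0.1602, 0.1466, 0.0001, 0.0000]  mean=-0.3508  Neff=6.5327  idx=[1, 2, 3, 4, 4, 5, 5, 6, 7, 7]
step 2: w=[0.4475, 0.3171, 0.1235, 0.0289, 0.0289, 0.0239, 0.0239, 0.0027, 0.0018, 0.0018]  mean=-1.4265  Neff=3.1359  idx=[0, 0, 0, 0, 0, 1, 1, 1, 2, 3]
step 3: w=[0.1321, 0.1321, 0.1321, 0.1321, 0.1321, 0.0966, 0.0966, 0.0966, 0.0400, 0.0100]  mean=-1.6667  Neff=8.5564  idx=[0, 1, 1, 2, 3, 4, 4, 5, 7, 8]

resampled_idx = [0, 1, 1, 2, 3, 4, 4, 5, 7, 8]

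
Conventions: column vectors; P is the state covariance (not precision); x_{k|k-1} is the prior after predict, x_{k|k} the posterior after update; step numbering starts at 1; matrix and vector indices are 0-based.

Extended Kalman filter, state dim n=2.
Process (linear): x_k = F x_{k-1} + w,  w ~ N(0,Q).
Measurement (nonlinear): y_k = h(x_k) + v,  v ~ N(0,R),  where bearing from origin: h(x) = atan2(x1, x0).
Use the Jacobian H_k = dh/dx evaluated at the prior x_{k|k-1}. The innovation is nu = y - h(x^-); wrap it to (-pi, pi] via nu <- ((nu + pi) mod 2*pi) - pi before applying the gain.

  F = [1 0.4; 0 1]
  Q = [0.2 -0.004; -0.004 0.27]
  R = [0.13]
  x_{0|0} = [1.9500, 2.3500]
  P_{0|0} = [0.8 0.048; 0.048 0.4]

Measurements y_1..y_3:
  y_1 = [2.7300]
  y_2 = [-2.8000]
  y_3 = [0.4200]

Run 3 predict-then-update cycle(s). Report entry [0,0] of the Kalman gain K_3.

K[0,0] = -1.9155

step 1: x^-=[2.8900, 2.3500]  P^-=[1.1024 0.2040; 0.2040 0.6700]  H_jac=[-0.1694 0.2083]  S=[0.1763]  K=[-0.8181; 0.5956]  nu=[2.0473]  x^+=[1.2152, 3.5694]  P^+=[0.9844 0.2899; 0.2899 0.6075]
step 2: x^-=[2.6429, 3.5694]  P^-=[1.5135 0.5289; 0.5289 0.8775]  H_jac=[-0.1810 0.1340]  S=[0.1697]  K=[-1.1966; 0.1289]  nu=[2.5497]  x^+=[-0.4080, 3.8979]  P^+=[1.2706 0.5550; 0.5550 0.8746]
step 3: x^-=[1.1512, 3.8979]  P^-=[2.0546 0.9009; 0.9009 1.1446]  H_jac=[-0.2360 0.0697]  S=[0.2203]  K=[-1.9155; -0.6028]  nu=[-0.8636]  x^+=[2.8054, 4.4185]  P^+=[1.2462 0.6465; 0.6465 1.0646]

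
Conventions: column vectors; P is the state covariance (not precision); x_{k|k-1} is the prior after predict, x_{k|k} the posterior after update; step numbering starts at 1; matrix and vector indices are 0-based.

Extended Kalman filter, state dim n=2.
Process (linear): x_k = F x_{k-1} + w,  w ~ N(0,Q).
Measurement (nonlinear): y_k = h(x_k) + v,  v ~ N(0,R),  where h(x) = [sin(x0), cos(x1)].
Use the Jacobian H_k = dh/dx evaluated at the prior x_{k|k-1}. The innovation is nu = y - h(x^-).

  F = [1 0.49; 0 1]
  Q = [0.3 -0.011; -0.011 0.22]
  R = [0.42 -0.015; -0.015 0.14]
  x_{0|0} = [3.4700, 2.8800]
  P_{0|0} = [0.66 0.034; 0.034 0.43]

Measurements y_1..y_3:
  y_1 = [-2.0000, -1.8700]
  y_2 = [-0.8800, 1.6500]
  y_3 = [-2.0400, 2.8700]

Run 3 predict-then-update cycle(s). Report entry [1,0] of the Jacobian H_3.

H_jac[1,0] = 0.0000

step 1: x^-=[4.8812, 2.8800]  P^-=[1.0966 0.2337; 0.2337 0.6500]  H_jac=[0.1680 0.0000; 0.0000 -0.2586]  S=[0.4510 -0.0252; -0.0252 0.1835]  K=[0.3932 -0.2755; 0.0362 -0.9112]  nu=[-1.0142, -0.9040]  x^+=[4.7315, 3.6670]  P^+=[1.0075 0.1719; 0.1719 0.4954]
step 2: x^-=[6.5283, 3.6670]  P^-=[1.5949 0.4037; 0.4037 0.7154]  H_jac=[0.9701 0.0000; 0.0000 0.5016]  S=[1.9210 0.1814; 0.1814 0.3200]  K=[0.7879 0.1861; 0.1035 1.0627]  nu=[-1.1227, 2.5151]  x^+=[6.1118, 6.2237]  P^+=[0.3382 0.0284; 0.0284 0.2935]
step 3: x^-=[9.1614, 6.2237]  P^-=[0.7365 0.1612; 0.1612 0.5135]  H_jac=[-0.9655 0.0000; 0.0000 0.0595]  S=[1.1066 -0.0243; -0.0243 0.1418]  K=[-0.6435 -0.0425; -0.1364 0.1920]  nu=[-2.3003, 1.8718]  x^+=[10.5623, 6.8969]  P^+=[0.2793 0.0623; 0.0623 0.4864]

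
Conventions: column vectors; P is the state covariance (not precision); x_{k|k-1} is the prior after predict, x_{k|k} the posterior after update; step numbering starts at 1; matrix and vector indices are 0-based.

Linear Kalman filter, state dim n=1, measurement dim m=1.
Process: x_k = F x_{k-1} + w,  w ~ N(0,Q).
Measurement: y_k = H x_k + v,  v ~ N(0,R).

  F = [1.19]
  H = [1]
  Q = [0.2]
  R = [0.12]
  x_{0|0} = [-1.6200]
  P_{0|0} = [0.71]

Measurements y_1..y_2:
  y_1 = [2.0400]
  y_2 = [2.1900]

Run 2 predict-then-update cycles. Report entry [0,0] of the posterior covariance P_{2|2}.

P_post[0,0] = 0.0897

step 1: x^-=[-1.9278]  P^-=[1.2054]  S=[1.3254]  K=[0.9095]  nu=[3.9678]  x^+=[1.6808]  P^+=[0.1091]
step 2: x^-=[2.0001]  P^-=[0.3545]  S=[0.4745]  K=[0.7471]  nu=[0.1899]  x^+=[2.1420]  P^+=[0.0897]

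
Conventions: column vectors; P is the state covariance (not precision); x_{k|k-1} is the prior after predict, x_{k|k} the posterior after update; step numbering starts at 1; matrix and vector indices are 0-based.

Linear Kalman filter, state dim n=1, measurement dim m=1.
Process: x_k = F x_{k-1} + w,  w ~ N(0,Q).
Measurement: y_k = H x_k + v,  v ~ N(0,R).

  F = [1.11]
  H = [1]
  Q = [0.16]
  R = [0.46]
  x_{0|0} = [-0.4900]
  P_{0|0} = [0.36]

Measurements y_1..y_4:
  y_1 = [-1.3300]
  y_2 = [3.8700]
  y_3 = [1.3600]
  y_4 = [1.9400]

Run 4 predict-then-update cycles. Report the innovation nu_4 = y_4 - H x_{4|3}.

innov = [0.2950]

step 1: x^-=[-0.5439]  P^-=[0.6036]  S=[1.0636]  K=[0.5675]  nu=[-0.7861]  x^+=[-0.9900]  P^+=[0.2610]
step 2: x^-=[-1.0989]  P^-=[0.4816]  S=[0.9416]  K=[0.5115]  nu=[4.9689]  x^+=[1.4426]  P^+=[0.2353]
step 3: x^-=[1.6013]  P^-=[0.4499]  S=[0.9099]  K=[0.4944]  nu=[-0.2413]  x^+=[1.4820]  P^+=[0.2274]
step 4: x^-=[1.6450]  P^-=[0.4402]  S=[0.9002]  K=[0.4890]  nu=[0.2950]  x^+=[1.7893]  P^+=[0.2250]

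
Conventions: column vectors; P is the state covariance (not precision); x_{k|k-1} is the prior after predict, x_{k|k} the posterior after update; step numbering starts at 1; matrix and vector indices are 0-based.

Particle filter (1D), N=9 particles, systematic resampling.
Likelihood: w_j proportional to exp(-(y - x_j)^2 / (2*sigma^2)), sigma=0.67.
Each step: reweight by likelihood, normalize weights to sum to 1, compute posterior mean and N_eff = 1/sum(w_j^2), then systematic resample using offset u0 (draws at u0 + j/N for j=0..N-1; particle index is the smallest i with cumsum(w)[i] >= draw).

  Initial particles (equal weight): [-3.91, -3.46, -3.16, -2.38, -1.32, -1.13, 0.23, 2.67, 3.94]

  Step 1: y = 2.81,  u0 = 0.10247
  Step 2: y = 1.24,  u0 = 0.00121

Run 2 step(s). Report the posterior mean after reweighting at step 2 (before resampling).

post_mean = 2.6711

step 1: w=[0.0000, 0.0000, 0.0000, 0.0000, 0.0000, 0.0000, 0.0005, 0.8019, 0.1977]  mean=2.9198  Neff=1.4662  idx=[7, 7, 7, 7, 7, 7, 7, 8, 8]
step 2: w=[0.1427, 0.1427, 0.1427, 0.1427, 0.1427, 0.1427, 0.1427, 0.0004, 0.0004]  mean=2.6711  Neff=7.0116  idx=[0, 0, 1, 2, 3, 3, 4, 5, 6]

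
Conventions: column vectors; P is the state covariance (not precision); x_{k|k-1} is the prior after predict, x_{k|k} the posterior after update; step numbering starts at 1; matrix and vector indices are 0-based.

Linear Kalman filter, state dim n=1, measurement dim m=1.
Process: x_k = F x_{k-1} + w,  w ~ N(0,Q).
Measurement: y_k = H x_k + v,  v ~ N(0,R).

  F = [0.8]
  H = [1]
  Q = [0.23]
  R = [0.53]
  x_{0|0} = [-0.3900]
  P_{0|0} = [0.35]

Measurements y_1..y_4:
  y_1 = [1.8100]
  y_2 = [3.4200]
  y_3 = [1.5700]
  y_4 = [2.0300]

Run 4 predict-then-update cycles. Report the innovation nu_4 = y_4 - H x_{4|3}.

step 1: x^-=[-0.3120]  P^-=[0.4540]  S=[0.9840]  K=[0.4614]  nu=[2.1220]  x^+=[0.6671]  P^+=[0.2445]
step 2: x^-=[0.5336]  P^-=[0.3865]  S=[0.9165]  K=[0.4217]  nu=[2.8864]  x^+=[1.7509]  P^+=[0.2235]
step 3: x^-=[1.4007]  P^-=[0.3730]  S=[0.9030]  K=[0.4131]  nu=[0.1693]  x^+=[1.4706]  P^+=[0.2189]
step 4: x^-=[1.1765]  P^-=[0.3701]  S=[0.9001]  K=[0.4112]  nu=[0.8535]  x^+=[1.5275]  P^+=[0.2179]

innov = [0.8535]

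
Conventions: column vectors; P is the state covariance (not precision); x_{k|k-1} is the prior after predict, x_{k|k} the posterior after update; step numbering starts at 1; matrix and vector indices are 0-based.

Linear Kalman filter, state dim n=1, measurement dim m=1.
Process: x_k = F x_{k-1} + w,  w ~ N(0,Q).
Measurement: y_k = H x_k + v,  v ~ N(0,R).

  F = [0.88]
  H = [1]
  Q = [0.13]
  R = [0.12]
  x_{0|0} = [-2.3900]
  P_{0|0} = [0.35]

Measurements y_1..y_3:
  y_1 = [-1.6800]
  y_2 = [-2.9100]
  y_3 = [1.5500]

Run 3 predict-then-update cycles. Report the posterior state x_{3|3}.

x_post = [0.1217]

step 1: x^-=[-2.1032]  P^-=[0.4010]  S=[0.5210]  K=[0.7697]  nu=[0.4232]  x^+=[-1.7775]  P^+=[0.0924]
step 2: x^-=[-1.5642]  P^-=[0.2015]  S=[0.3215]  K=[0.6268]  nu=[-1.3458]  x^+=[-2.4077]  P^+=[0.0752]
step 3: x^-=[-2.1188]  P^-=[0.1882]  S=[0.3082]  K=[0.6107]  nu=[3.6688]  x^+=[0.1217]  P^+=[0.0733]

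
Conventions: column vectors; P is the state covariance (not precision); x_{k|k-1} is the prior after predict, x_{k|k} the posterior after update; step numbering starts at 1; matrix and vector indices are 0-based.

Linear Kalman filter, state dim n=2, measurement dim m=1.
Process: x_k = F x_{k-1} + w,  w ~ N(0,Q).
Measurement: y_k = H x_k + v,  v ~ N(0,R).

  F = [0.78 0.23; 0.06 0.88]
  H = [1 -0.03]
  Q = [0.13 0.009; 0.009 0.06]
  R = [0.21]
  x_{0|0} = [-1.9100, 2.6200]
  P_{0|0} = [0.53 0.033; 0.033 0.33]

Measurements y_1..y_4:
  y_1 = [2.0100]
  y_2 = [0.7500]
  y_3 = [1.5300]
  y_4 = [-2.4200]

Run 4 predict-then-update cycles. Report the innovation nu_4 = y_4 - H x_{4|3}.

step 1: x^-=[-0.8872, 2.1910]  P^-=[0.4817 0.1237; 0.1237 0.3209]  S=[0.6846]  K=[0.6983; 0.1666]  nu=[2.9629]  x^+=[1.1817, 2.6847]  P^+=[0.1480 0.0440; 0.0440 0.3019]
step 2: x^-=[1.5392, 2.4334]  P^-=[0.2518 0.1079; 0.1079 0.2990]  S=[0.4556]  K=[0.5456; 0.2171]  nu=[-0.7162]  x^+=[1.1485, 2.2779]  P^+=[0.1162 0.0539; 0.0539 0.2775]
step 3: x^-=[1.4197, 2.0735]  P^-=[0.2347 0.1084; 0.1084 0.2810]  S=[0.4385]  K=[0.5279; 0.2279]  nu=[0.1725]  x^+=[1.5108, 2.1128]  P^+=[0.1125 0.0556; 0.0556 0.2583]
step 4: x^-=[1.6644, 1.9499]  P^-=[0.2321 0.1055; 0.1055 0.2663]  S=[0.4360]  K=[0.5250; 0.2236]  nu=[-4.0259]  x^+=[-0.4494, 1.0497]  P^+=[0.1119 0.0543; 0.0543 0.2445]

innov = [-4.0259]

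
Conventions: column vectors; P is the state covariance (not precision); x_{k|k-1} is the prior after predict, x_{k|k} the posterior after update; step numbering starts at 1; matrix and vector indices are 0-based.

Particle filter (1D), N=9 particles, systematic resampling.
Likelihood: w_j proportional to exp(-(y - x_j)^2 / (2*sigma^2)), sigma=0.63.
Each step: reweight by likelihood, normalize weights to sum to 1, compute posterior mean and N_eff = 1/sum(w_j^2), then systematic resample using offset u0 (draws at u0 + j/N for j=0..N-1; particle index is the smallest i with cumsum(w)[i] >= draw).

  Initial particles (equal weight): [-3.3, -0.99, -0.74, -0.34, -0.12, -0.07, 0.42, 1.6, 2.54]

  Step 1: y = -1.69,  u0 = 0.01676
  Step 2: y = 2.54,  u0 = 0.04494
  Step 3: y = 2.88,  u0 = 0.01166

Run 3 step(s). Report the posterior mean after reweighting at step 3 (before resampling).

step 1: w=[0.0352, 0.4975, 0.2959, 0.0929, 0.0413, 0.0338, 0.0034, 0.0000, 0.0000]  mean=-0.8652  Neff=2.8752  idx=[0, 1, 1, 1, 1, 2, 2, 2, 3]
step 2: w=[0.0000, 0.0045, 0.0045, 0.0045, 0.0045, 0.0388, 0.0388, 0.0388, 0.8653]  mean=-0.3984  Neff=1.3273  idx=[5, 8, 8, 8, 8, 8, 8, 8, 8]
step 3: w=[0.0040, 0.1245, 0.1245, 0.1245, 0.1245, 0.1245, 0.1245, 0.1245, 0.1245]  mean=-0.3416  Neff=8.0628  idx=[1, 1, 2, 3, 4, 5, 6, 7, 8]

post_mean = -0.3416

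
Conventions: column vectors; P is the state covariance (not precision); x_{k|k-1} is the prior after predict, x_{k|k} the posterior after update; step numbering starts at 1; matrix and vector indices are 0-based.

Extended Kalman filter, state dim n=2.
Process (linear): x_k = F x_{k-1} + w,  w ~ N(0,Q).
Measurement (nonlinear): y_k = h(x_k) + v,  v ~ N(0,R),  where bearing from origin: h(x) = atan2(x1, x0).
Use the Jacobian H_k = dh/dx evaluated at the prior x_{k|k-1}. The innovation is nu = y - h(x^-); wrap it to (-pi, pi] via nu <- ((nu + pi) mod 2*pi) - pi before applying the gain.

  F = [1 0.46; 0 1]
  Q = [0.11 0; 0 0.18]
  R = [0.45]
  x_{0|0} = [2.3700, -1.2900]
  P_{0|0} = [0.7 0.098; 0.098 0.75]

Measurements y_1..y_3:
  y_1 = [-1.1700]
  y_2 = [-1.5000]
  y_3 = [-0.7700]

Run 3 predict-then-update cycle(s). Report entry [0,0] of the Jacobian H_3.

step 1: x^-=[1.7766, -1.2900]  P^-=[1.0589 0.4430; 0.4430 0.9300]  H_jac=[0.2676 0.3686]  S=[0.7395]  K=[0.6039; 0.6238]  nu=[-0.5420]  x^+=[1.4493, -1.6281]  P^+=[0.7891 0.1644; 0.1644 0.6422]
step 2: x^-=[0.7004, -1.6281]  P^-=[1.1863 0.4598; 0.4598 0.8222]  H_jac=[0.5183 0.2230]  S=[0.9158]  K=[0.7833; 0.4604]  nu=[-0.3355]  x^+=[0.4376, -1.7825]  P^+=[0.6243 0.1295; 0.1295 0.6281]
step 3: x^-=[-0.3823, -1.7825]  P^-=[0.9864 0.4185; 0.4185 0.8081]  H_jac=[0.5363 -0.1150]  S=[0.6928]  K=[0.6942; 0.1898]  nu=[1.0121]  x^+=[0.3202, -1.5905]  P^+=[0.6526 0.3272; 0.3272 0.7832]

H_jac[0,0] = 0.5363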